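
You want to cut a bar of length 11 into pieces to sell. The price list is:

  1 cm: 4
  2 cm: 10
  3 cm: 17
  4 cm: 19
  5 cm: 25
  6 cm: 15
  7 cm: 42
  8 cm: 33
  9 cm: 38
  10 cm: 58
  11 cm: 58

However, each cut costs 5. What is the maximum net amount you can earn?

Build r[k] bottom-up: r[k] = max over allowed piece i of (p[i] + r[k−i]) − 5 per cut.
r[1] = 4
r[2] = max(4+4-5, 10+0) = 10
r[3] = max(4+10-5, 10+4-5, 17+0) = 17
r[4] = max(4+17-5, 10+10-5, 17+4-5, 19+0) = 19
r[5] = max(4+19-5, 10+17-5, 17+10-5, 19+4-5, 25+0) = 25
r[6] = max(4+25-5, 10+19-5, 17+17-5, 19+10-5, 25+4-5, 15+0) = 29
r[7] = max(4+29-5, 10+25-5, 17+19-5, …, 15+4-5, 42+0) = 42
r[8] = max(4+42-5, 10+29-5, 17+25-5, …, 42+4-5, 33+0) = 41
r[9] = max(4+41-5, 10+42-5, 17+29-5, …, 33+4-5, 38+0) = 47
r[10] = max(4+47-5, 10+41-5, 17+42-5, …, 38+4-5, 58+0) = 58
r[11] = max(4+58-5, 10+47-5, 17+41-5, …, 58+4-5, 58+0) = 58
Best is to make no cuts and sell whole for 58.

58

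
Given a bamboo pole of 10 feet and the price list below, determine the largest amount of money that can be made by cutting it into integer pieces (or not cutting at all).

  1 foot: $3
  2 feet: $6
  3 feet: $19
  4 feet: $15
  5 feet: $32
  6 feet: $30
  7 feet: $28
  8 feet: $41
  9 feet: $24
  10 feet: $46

64

Consider every possible first cut. v[k] is the best of p[i]+v[k−i] over all sellable i≤k.
v[1] = 3
v[2] = 6  (first piece 1, then v[1]=3)
v[3] = 19
v[4] = 22  (first piece 1, then v[3]=19)
v[5] = 32
v[6] = 38  (first piece 3, then v[3]=19)
v[7] = 41  (first piece 1, then v[6]=38)
v[8] = 51  (first piece 3, then v[5]=32)
v[9] = 57  (first piece 3, then v[6]=38)
v[10] = 64  (first piece 5, then v[5]=32)
One optimal cutting: 5 + 5 → $32 + $32 = $64.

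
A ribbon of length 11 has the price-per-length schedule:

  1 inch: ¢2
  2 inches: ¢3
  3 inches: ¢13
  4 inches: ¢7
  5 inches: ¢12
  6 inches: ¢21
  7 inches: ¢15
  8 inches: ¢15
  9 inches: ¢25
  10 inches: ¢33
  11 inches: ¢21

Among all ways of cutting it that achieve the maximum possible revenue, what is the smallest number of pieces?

5

Consider every possible first cut. r[k] is the best of p[i]+r[k−i] over all sellable i≤k.
r[1] = 2
r[2] = max(2+2, 3+0) = 4
r[3] = max(2+4, 3+2, 13+0) = 13
r[4] = max(2+13, 3+4, 13+2, 7+0) = 15
r[5] = max(2+15, 3+13, 13+4, 7+2, 12+0) = 17
r[6] = max(2+17, 3+15, 13+13, 7+4, 12+2, 21+0) = 26
r[7] = max(2+26, 3+17, 13+15, …, 21+2, 15+0) = 28
r[8] = max(2+28, 3+26, 13+17, …, 15+2, 15+0) = 30
r[9] = max(2+30, 3+28, 13+26, …, 15+2, 25+0) = 39
r[10] = max(2+39, 3+30, 13+28, …, 25+2, 33+0) = 41
r[11] = max(2+41, 3+39, 13+30, …, 33+2, 21+0) = 43
Maximum revenue is ¢43.
Now minimize piece count subject to staying optimal: for each k, pieces[k] = 1 + min over i with p[i]+r[k−i]=r[k] of pieces[k−i].
pieces[8] = 4
pieces[9] = 3
pieces[10] = 4
pieces[11] = 5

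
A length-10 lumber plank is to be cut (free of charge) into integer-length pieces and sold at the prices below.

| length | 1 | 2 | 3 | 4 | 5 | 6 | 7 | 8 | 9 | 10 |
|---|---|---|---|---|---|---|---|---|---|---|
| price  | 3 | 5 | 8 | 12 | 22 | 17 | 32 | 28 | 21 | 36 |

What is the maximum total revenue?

Let best[k] be the best obtainable value from length k. For each k, try every first piece i and keep the best of price[i] + best[k−i].
best[1] = 3
best[2] = max(3+3, 5+0) = 6
best[3] = max(3+6, 5+3, 8+0) = 9
best[4] = max(3+9, 5+6, 8+3, 12+0) = 12
best[5] = max(3+12, 5+9, 8+6, 12+3, 22+0) = 22
best[6] = max(3+22, 5+12, 8+9, 12+6, 22+3, 17+0) = 25
best[7] = max(3+25, 5+22, 8+12, …, 17+3, 32+0) = 32
best[8] = max(3+32, 5+25, 8+22, …, 32+3, 28+0) = 35
best[9] = max(3+35, 5+32, 8+25, …, 28+3, 21+0) = 38
best[10] = max(3+38, 5+35, 8+32, …, 21+3, 36+0) = 44
One optimal cutting: 5 + 5 → $22 + $22 = $44.

44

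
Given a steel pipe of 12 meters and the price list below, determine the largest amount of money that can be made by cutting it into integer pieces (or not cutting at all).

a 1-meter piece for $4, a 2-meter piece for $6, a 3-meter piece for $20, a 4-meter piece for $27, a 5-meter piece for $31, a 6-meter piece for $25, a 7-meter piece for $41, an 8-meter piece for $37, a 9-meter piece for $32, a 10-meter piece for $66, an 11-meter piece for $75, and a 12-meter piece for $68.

Let R[k] be the best obtainable value from length k. For each k, try every first piece i and keep the best of price[i] + R[k−i].
R[1] = 4
R[2] = max(4+4, 6+0) = 8
R[3] = max(4+8, 6+4, 20+0) = 20
R[4] = max(4+20, 6+8, 20+4, 27+0) = 27
R[5] = max(4+27, 6+20, 20+8, 27+4, 31+0) = 31
R[6] = max(4+31, 6+27, 20+20, 27+8, 31+4, 25+0) = 40
R[7] = max(4+40, 6+31, 20+27, …, 25+4, 41+0) = 47
R[8] = max(4+47, 6+40, 20+31, …, 41+4, 37+0) = 54
R[9] = max(4+54, 6+47, 20+40, …, 37+4, 32+0) = 60
R[10] = max(4+60, 6+54, 20+47, …, 32+4, 66+0) = 67
R[11] = max(4+67, 6+60, 20+54, …, 66+4, 75+0) = 75
R[12] = max(4+75, 6+67, 20+60, …, 75+4, 68+0) = 81
One optimal cutting: 4 + 4 + 4 → $27 + $27 + $27 = $81.

81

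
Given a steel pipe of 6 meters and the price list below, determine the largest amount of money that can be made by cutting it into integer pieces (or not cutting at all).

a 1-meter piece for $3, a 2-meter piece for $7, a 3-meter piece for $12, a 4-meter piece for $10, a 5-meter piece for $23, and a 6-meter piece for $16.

26

Build R[k] bottom-up: R[k] = max over allowed piece i of (p[i] + R[k−i]).
R[1] = 3
R[2] = 7
R[3] = 12
R[4] = 15  (first piece 1, then R[3]=12)
R[5] = 23
R[6] = 26  (first piece 1, then R[5]=23)
One optimal cutting: 5 + 1 → $23 + $3 = $26.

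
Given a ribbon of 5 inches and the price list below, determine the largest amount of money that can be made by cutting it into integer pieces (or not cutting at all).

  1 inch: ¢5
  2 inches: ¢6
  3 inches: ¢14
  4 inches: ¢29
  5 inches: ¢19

34

Let R[k] be the best obtainable value from length k. For each k, try every first piece i and keep the best of price[i] + R[k−i].
R[1] = 5
R[2] = 10  (first piece 1, then R[1]=5)
R[3] = 15  (first piece 1, then R[2]=10)
R[4] = 29
R[5] = 34  (first piece 1, then R[4]=29)
One optimal cutting: 4 + 1 → ¢29 + ¢5 = ¢34.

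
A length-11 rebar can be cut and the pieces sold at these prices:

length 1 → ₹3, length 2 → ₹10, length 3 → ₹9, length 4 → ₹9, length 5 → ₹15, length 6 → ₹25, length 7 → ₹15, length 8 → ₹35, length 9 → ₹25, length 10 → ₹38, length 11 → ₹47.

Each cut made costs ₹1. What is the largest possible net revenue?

48

Consider every possible first cut. net[k] is the best of p[i]+net[k−i] over all sellable i≤k, charging 1 whenever i<k.
net[1] = 3
net[2] = max(3+3-1, 10+0) = 10
net[3] = max(3+10-1, 10+3-1, 9+0) = 12
net[4] = max(3+12-1, 10+10-1, 9+3-1, 9+0) = 19
net[5] = max(3+19-1, 10+12-1, 9+10-1, 9+3-1, 15+0) = 21
net[6] = max(3+21-1, 10+19-1, 9+12-1, 9+10-1, 15+3-1, 25+0) = 28
net[7] = max(3+28-1, 10+21-1, 9+19-1, …, 25+3-1, 15+0) = 30
net[8] = max(3+30-1, 10+28-1, 9+21-1, …, 15+3-1, 35+0) = 37
net[9] = max(3+37-1, 10+30-1, 9+28-1, …, 35+3-1, 25+0) = 39
net[10] = max(3+39-1, 10+37-1, 9+30-1, …, 25+3-1, 38+0) = 46
net[11] = max(3+46-1, 10+39-1, 9+37-1, …, 38+3-1, 47+0) = 48
One optimal plan: pieces 2 + 2 + 2 + 2 + 2 + 1 (5 cuts) → ₹53 − ₹5 = ₹48.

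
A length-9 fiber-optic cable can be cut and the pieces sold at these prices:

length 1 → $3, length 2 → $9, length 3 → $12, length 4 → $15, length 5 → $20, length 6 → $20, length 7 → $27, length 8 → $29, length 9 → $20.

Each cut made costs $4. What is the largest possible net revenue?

32

Build r[k] bottom-up: r[k] = max over allowed piece i of (p[i] + r[k−i]) − 4 per cut.
r[1] = 3
r[2] = 9
r[3] = 12
r[4] = 15
r[5] = 20
r[6] = 20  (first piece 2, then r[4]=15)
r[7] = 27
r[8] = 29
r[9] = 32  (first piece 2, then r[7]=27)
One optimal plan: pieces 7 + 2 (1 cut) → $36 − $4 = $32.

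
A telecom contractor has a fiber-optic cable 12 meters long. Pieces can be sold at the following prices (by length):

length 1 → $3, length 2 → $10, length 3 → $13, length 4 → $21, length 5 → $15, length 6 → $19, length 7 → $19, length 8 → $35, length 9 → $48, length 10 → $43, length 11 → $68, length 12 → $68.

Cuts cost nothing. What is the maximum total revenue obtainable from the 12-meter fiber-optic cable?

71

Build best[k] bottom-up: best[k] = max over allowed piece i of (p[i] + best[k−i]).
best[1] = 3
best[2] = max(3+3, 10+0) = 10
best[3] = max(3+10, 10+3, 13+0) = 13
best[4] = max(3+13, 10+10, 13+3, 21+0) = 21
best[5] = max(3+21, 10+13, 13+10, 21+3, 15+0) = 24
best[6] = max(3+24, 10+21, 13+13, 21+10, 15+3, 19+0) = 31
best[7] = max(3+31, 10+24, 13+21, …, 19+3, 19+0) = 34
best[8] = max(3+34, 10+31, 13+24, …, 19+3, 35+0) = 42
best[9] = max(3+42, 10+34, 13+31, …, 35+3, 48+0) = 48
best[10] = max(3+48, 10+42, 13+34, …, 48+3, 43+0) = 52
best[11] = max(3+52, 10+48, 13+42, …, 43+3, 68+0) = 68
best[12] = max(3+68, 10+52, 13+48, …, 68+3, 68+0) = 71
One optimal cutting: 11 + 1 → $68 + $3 = $71.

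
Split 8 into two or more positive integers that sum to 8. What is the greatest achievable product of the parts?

18

Let g[k] be the best product for length k (with at least one cut). For each first piece i, the rest contributes max(k−i, g[k−i]).
g[2] = 1·max(1,0) = 1·1 = 1
g[3] = 1·max(2,1) = 1·2 = 2
g[4] = 2·max(2,1) = 2·2 = 4
g[5] = 2·max(3,2) = 2·3 = 6
g[6] = 3·max(3,2) = 3·3 = 9
g[7] = 2·max(5,6) = 2·6 = 12
g[8] = 2·max(6,9) = 2·9 = 18
One optimal split: 3 + 3 + 2; product 3·3·2 = 18.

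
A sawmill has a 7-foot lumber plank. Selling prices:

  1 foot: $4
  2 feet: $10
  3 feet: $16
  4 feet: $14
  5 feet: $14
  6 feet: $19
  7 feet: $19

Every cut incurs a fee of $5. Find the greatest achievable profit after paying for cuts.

26

Build v[k] bottom-up: v[k] = max over allowed piece i of (p[i] + v[k−i]) − 5 per cut.
v[1] = 4
v[2] = max(4+4-5, 10+0) = 10
v[3] = max(4+10-5, 10+4-5, 16+0) = 16
v[4] = max(4+16-5, 10+10-5, 16+4-5, 14+0) = 15
v[5] = max(4+15-5, 10+16-5, 16+10-5, 14+4-5, 14+0) = 21
v[6] = max(4+21-5, 10+15-5, 16+16-5, 14+10-5, 14+4-5, 19+0) = 27
v[7] = max(4+27-5, 10+21-5, 16+15-5, …, 19+4-5, 19+0) = 26
One optimal plan: pieces 3 + 3 + 1 (2 cuts) → $36 − $10 = $26.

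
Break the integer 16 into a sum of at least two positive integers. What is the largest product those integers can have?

Define g[k] = max over 1≤i<k of i · max(k−i, g[k−i]); the inner max lets the remainder stay uncut if that's better.
g[2] = 1*max(1,0) = 1*1 = 1
g[3] = 1*max(2,1) = 1*2 = 2
g[4] = 2*max(2,1) = 2*2 = 4
g[5] = 2*max(3,2) = 2*3 = 6
g[6] = 3*max(3,2) = 3*3 = 9
g[7] = 2*max(5,6) = 2*6 = 12
g[8] = 2*max(6,9) = 2*9 = 18
g[9] = 3*max(6,9) = 3*9 = 27
g[10] = 2*max(8,18) = 2*18 = 36
g[11] = 2*max(9,27) = 2*27 = 54
g[12] = 3*max(9,27) = 3*27 = 81
g[13] = 2*max(11,54) = 2*54 = 108
g[14] = 2*max(12,81) = 2*81 = 162
g[15] = 3*max(12,81) = 3*81 = 243
g[16] = 2*max(14,162) = 2*162 = 324
One optimal split: 3 + 3 + 3 + 3 + 2 + 2; product 3*3*3*3*2*2 = 324.

324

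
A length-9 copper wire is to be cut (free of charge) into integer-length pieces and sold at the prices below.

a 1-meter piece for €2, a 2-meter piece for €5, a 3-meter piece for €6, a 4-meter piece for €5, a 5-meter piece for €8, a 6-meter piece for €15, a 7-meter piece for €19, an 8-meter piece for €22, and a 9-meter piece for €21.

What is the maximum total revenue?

Build best[k] bottom-up: best[k] = max over allowed piece i of (p[i] + best[k−i]).
best[1] = 2
best[2] = 5
best[3] = 7  (first piece 1, then best[2]=5)
best[4] = 10  (first piece 2, then best[2]=5)
best[5] = 12  (first piece 1, then best[4]=10)
best[6] = 15  (first piece 2, then best[4]=10)
best[7] = 19
best[8] = 22
best[9] = 24  (first piece 1, then best[8]=22)
One optimal cutting: 8 + 1 → €22 + €2 = €24.

24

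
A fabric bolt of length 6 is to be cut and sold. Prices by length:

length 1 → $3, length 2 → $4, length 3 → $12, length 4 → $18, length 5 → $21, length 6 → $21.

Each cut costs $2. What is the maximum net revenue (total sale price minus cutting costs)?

Build v[k] bottom-up: v[k] = max over allowed piece i of (p[i] + v[k−i]) − 2 per cut.
v[1] = 3
v[2] = 4  (first piece 1, then v[1]=3)
v[3] = 12
v[4] = 18
v[5] = 21
v[6] = 22  (first piece 1, then v[5]=21)
One optimal plan: pieces 5 + 1 (1 cut) → $24 − $2 = $22.

22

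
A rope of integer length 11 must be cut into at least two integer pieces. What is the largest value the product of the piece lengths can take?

Let m[k] be the best product for length k (with at least one cut). For each first piece i, the rest contributes max(k−i, m[k−i]).
m[2] = 1×max(1,0) = 1×1 = 1
m[3] = max(1×2, 2×1) = 2
m[4] = max(1×3, 2×2, 3×1) = 4
m[5] = max(1×4, 2×3, 3×2, 4×1) = 6
m[6] = max(1×6, 2×4, 3×3, 4×2, 5×1) = 9
m[7] = max(1×9, 2×6, 3×4, 4×3, 5×2, 6×1) = 12
m[8] = max(1×12, 2×9, 3×6, …, 6×2, 7×1) = 18
m[9] = max(1×18, 2×12, 3×9, …, 7×2, 8×1) = 27
m[10] = max(1×27, 2×18, 3×12, …, 8×2, 9×1) = 36
m[11] = max(1×36, 2×27, 3×18, …, 9×2, 10×1) = 54
One optimal split: 3 + 3 + 3 + 2; product 3×3×3×2 = 54.

54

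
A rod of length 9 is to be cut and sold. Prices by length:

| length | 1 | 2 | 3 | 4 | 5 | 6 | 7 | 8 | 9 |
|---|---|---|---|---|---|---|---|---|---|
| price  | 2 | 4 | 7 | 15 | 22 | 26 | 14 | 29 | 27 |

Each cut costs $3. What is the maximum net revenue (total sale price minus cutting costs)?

Let net[k] be the best obtainable value from length k. For each k, try every first piece i and keep the best of price[i] + net[k−i] minus the 3 cut fee when i<k.
net[1] = 2
net[2] = max(2+2-3, 4+0) = 4
net[3] = max(2+4-3, 4+2-3, 7+0) = 7
net[4] = max(2+7-3, 4+4-3, 7+2-3, 15+0) = 15
net[5] = max(2+15-3, 4+7-3, 7+4-3, 15+2-3, 22+0) = 22
net[6] = max(2+22-3, 4+15-3, 7+7-3, 15+4-3, 22+2-3, 26+0) = 26
net[7] = max(2+26-3, 4+22-3, 7+15-3, …, 26+2-3, 14+0) = 25
net[8] = max(2+25-3, 4+26-3, 7+22-3, …, 14+2-3, 29+0) = 29
net[9] = max(2+29-3, 4+25-3, 7+26-3, …, 29+2-3, 27+0) = 34
One optimal plan: pieces 5 + 4 (1 cut) → $37 − $3 = $34.

34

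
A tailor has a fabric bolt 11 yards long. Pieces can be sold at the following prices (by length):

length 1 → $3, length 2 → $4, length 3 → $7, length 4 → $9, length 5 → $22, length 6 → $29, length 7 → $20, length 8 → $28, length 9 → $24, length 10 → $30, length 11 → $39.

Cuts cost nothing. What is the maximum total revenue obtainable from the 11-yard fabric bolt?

Consider every possible first cut. v[k] is the best of p[i]+v[k−i] over all sellable i≤k.
v[1] = 3
v[2] = max(3+3, 4+0) = 6
v[3] = max(3+6, 4+3, 7+0) = 9
v[4] = max(3+9, 4+6, 7+3, 9+0) = 12
v[5] = max(3+12, 4+9, 7+6, 9+3, 22+0) = 22
v[6] = max(3+22, 4+12, 7+9, 9+6, 22+3, 29+0) = 29
v[7] = max(3+29, 4+22, 7+12, …, 29+3, 20+0) = 32
v[8] = max(3+32, 4+29, 7+22, …, 20+3, 28+0) = 35
v[9] = max(3+35, 4+32, 7+29, …, 28+3, 24+0) = 38
v[10] = max(3+38, 4+35, 7+32, …, 24+3, 30+0) = 44
v[11] = max(3+44, 4+38, 7+35, …, 30+3, 39+0) = 51
One optimal cutting: 6 + 5 → $29 + $22 = $51.

51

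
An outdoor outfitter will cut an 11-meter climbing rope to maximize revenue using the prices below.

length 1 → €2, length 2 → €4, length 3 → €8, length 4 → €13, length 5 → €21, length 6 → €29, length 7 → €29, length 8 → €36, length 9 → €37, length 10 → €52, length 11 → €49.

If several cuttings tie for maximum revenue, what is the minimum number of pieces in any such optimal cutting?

Build r[k] bottom-up: r[k] = max over allowed piece i of (p[i] + r[k−i]).
r[1] = 2
r[2] = 4  (first piece 1, then r[1]=2)
r[3] = 8
r[4] = 13
r[5] = 21
r[6] = 29
r[7] = 31  (first piece 1, then r[6]=29)
r[8] = 36
r[9] = 38  (first piece 1, then r[8]=36)
r[10] = 52
r[11] = 54  (first piece 1, then r[10]=52)
Maximum revenue is €54.
Now minimize piece count subject to staying optimal: for each k, pieces[k] = 1 + min over i with p[i]+r[k−i]=r[k] of pieces[k−i].
pieces[8] = 1
pieces[9] = 2
pieces[10] = 1
pieces[11] = 2

2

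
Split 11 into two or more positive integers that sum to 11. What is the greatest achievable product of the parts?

Fill m[k] for k=2..11: at each k try every first piece i and multiply by the better of (k−i) uncut or m[k−i].
m[2] = 1*max(1,0) = 1*1 = 1
m[3] = 1*max(2,1) = 1*2 = 2
m[4] = 2*max(2,1) = 2*2 = 4
m[5] = 2*max(3,2) = 2*3 = 6
m[6] = 3*max(3,2) = 3*3 = 9
m[7] = 2*max(5,6) = 2*6 = 12
m[8] = 2*max(6,9) = 2*9 = 18
m[9] = 3*max(6,9) = 3*9 = 27
m[10] = 2*max(8,18) = 2*18 = 36
m[11] = 2*max(9,27) = 2*27 = 54
One optimal split: 3 + 3 + 3 + 2; product 3*3*3*2 = 54.

54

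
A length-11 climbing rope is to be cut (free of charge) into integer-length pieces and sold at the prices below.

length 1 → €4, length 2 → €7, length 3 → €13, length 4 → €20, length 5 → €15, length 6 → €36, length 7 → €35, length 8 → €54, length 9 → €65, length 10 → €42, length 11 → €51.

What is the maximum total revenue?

73

Build best[k] bottom-up: best[k] = max over allowed piece i of (p[i] + best[k−i]).
best[1] = 4
best[2] = 8  (first piece 1, then best[1]=4)
best[3] = 13
best[4] = 20
best[5] = 24  (first piece 1, then best[4]=20)
best[6] = 36
best[7] = 40  (first piece 1, then best[6]=36)
best[8] = 54
best[9] = 65
best[10] = 69  (first piece 1, then best[9]=65)
best[11] = 73  (first piece 1, then best[10]=69)
One optimal cutting: 9 + 1 + 1 → €65 + €4 + €4 = €73.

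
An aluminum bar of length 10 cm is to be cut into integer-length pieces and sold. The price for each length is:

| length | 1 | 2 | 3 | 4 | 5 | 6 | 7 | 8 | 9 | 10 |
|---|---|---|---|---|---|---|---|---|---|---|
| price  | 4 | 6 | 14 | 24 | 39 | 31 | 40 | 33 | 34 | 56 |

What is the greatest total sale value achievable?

78

Build R[k] bottom-up: R[k] = max over allowed piece i of (p[i] + R[k−i]).
R[1] = 4
R[2] = 8  (first piece 1, then R[1]=4)
R[3] = 14
R[4] = 24
R[5] = 39
R[6] = 43  (first piece 1, then R[5]=39)
R[7] = 47  (first piece 1, then R[6]=43)
R[8] = 53  (first piece 3, then R[5]=39)
R[9] = 63  (first piece 4, then R[5]=39)
R[10] = 78  (first piece 5, then R[5]=39)
One optimal cutting: 5 + 5 → $39 + $39 = $78.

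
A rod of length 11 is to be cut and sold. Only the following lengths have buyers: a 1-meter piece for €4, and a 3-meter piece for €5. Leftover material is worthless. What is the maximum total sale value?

Let r[k] be the best obtainable value from length k. For each k, try every first piece i and keep the best of price[i] + r[k−i].
r[1] = 4
r[2] = 8  (first piece 1, then r[1]=4)
r[3] = max(4+8, 5+0) = 12
r[4] = max(4+12, 5+4) = 16
r[5] = max(4+16, 5+8) = 20
r[6] = max(4+20, 5+12) = 24
r[7] = max(4+24, 5+16) = 28
r[8] = max(4+28, 5+20) = 32
r[9] = max(4+32, 5+24) = 36
r[10] = max(4+36, 5+28) = 40
r[11] = max(4+40, 5+32) = 44
One optimal cutting: 1 + 1 + 1 + 1 + 1 + 1 + 1 + 1 + 1 + 1 + 1 → €44.

44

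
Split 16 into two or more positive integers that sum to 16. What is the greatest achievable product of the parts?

324

Define g[k] = max over 1≤i<k of i · max(k−i, g[k−i]); the inner max lets the remainder stay uncut if that's better.
g[2] = 1×max(1,0) = 1×1 = 1
g[3] = max(1×2, 2×1) = 2
g[4] = max(1×3, 2×2, 3×1) = 4
g[5] = max(1×4, 2×3, 3×2, 4×1) = 6
g[6] = max(1×6, 2×4, 3×3, 4×2, 5×1) = 9
g[7] = max(1×9, 2×6, 3×4, 4×3, 5×2, 6×1) = 12
g[8] = max(1×12, 2×9, 3×6, …, 6×2, 7×1) = 18
g[9] = max(1×18, 2×12, 3×9, …, 7×2, 8×1) = 27
g[10] = max(1×27, 2×18, 3×12, …, 8×2, 9×1) = 36
g[11] = max(1×36, 2×27, 3×18, …, 9×2, 10×1) = 54
g[12] = max(1×54, 2×36, 3×27, …, 10×2, 11×1) = 81
g[13] = max(1×81, 2×54, 3×36, …, 11×2, 12×1) = 108
g[14] = max(1×108, 2×81, 3×54, …, 12×2, 13×1) = 162
g[15] = max(1×162, 2×108, 3×81, …, 13×2, 14×1) = 243
g[16] = max(1×243, 2×162, 3×108, …, 14×2, 15×1) = 324
One optimal split: 3 + 3 + 3 + 3 + 2 + 2; product 3×3×3×3×2×2 = 324.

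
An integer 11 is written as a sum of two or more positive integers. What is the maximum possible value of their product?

Define P[k] = max over 1≤i<k of i · max(k−i, P[k−i]); the inner max lets the remainder stay uncut if that's better.
P[2] = 1·max(1,0) = 1·1 = 1
P[3] = max(1·2, 2·1) = 2
P[4] = max(1·3, 2·2, 3·1) = 4
P[5] = max(1·4, 2·3, 3·2, 4·1) = 6
P[6] = max(1·6, 2·4, 3·3, 4·2, 5·1) = 9
P[7] = max(1·9, 2·6, 3·4, 4·3, 5·2, 6·1) = 12
P[8] = max(1·12, 2·9, 3·6, …, 6·2, 7·1) = 18
P[9] = max(1·18, 2·12, 3·9, …, 7·2, 8·1) = 27
P[10] = max(1·27, 2·18, 3·12, …, 8·2, 9·1) = 36
P[11] = max(1·36, 2·27, 3·18, …, 9·2, 10·1) = 54
One optimal split: 3 + 3 + 3 + 2; product 3·3·3·2 = 54.

54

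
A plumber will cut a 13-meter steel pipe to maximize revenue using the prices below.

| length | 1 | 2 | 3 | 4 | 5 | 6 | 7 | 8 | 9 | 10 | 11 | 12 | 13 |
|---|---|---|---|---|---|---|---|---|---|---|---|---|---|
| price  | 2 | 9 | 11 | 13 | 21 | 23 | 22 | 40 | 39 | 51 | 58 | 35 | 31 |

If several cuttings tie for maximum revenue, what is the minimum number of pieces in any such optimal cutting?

Build r[k] bottom-up: r[k] = max over allowed piece i of (p[i] + r[k−i]).
r[1] = 2
r[2] = 9
r[3] = 11  (first piece 1, then r[2]=9)
r[4] = 18  (first piece 2, then r[2]=9)
r[5] = 21
r[6] = 27  (first piece 2, then r[4]=18)
r[7] = 30  (first piece 2, then r[5]=21)
r[8] = 40
r[9] = 42  (first piece 1, then r[8]=40)
r[10] = 51
r[11] = 58
r[12] = 60  (first piece 1, then r[11]=58)
r[13] = 67  (first piece 2, then r[11]=58)
Maximum revenue is $67.
Now minimize piece count subject to staying optimal: for each k, pieces[k] = 1 + min over i with p[i]+r[k−i]=r[k] of pieces[k−i].
pieces[10] = 1
pieces[11] = 1
pieces[12] = 2
pieces[13] = 2

2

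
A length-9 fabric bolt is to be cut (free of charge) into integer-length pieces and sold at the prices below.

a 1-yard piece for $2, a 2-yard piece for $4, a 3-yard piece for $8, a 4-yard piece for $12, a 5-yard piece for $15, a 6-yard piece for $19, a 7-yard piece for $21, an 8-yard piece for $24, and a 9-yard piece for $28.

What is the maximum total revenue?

28

Let r[k] be the best obtainable value from length k. For each k, try every first piece i and keep the best of price[i] + r[k−i].
r[1] = 2
r[2] = 4  (first piece 1, then r[1]=2)
r[3] = 8
r[4] = 12
r[5] = 15
r[6] = 19
r[7] = 21  (first piece 1, then r[6]=19)
r[8] = 24  (first piece 4, then r[4]=12)
r[9] = 28
Best is to sell the whole 9-yard piece uncut for $28.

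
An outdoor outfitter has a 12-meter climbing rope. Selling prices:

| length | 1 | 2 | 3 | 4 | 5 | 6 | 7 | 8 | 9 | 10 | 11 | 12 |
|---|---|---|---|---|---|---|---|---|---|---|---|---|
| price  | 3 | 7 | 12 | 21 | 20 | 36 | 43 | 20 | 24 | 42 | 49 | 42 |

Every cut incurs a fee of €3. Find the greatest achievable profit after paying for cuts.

69

Let v[k] be the best obtainable value from length k. For each k, try every first piece i and keep the best of price[i] + v[k−i] minus the 3 cut fee when i<k.
v[1] = 3
v[2] = max(3+3-3, 7+0) = 7
v[3] = max(3+7-3, 7+3-3, 12+0) = 12
v[4] = max(3+12-3, 7+7-3, 12+3-3, 21+0) = 21
v[5] = max(3+21-3, 7+12-3, 12+7-3, 21+3-3, 20+0) = 21
v[6] = max(3+21-3, 7+21-3, 12+12-3, 21+7-3, 20+3-3, 36+0) = 36
v[7] = max(3+36-3, 7+21-3, 12+21-3, …, 36+3-3, 43+0) = 43
v[8] = max(3+43-3, 7+36-3, 12+21-3, …, 43+3-3, 20+0) = 43
v[9] = max(3+43-3, 7+43-3, 12+36-3, …, 20+3-3, 24+0) = 47
v[10] = max(3+47-3, 7+43-3, 12+43-3, …, 24+3-3, 42+0) = 54
v[11] = max(3+54-3, 7+47-3, 12+43-3, …, 42+3-3, 49+0) = 61
v[12] = max(3+61-3, 7+54-3, 12+47-3, …, 49+3-3, 42+0) = 69
One optimal plan: pieces 6 + 6 (1 cut) → €72 − €3 = €69.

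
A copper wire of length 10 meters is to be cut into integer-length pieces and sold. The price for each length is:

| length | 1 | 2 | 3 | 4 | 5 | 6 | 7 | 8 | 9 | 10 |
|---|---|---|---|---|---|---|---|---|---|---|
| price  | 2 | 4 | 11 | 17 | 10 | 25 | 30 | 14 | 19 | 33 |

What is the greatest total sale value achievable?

42

Build r[k] bottom-up: r[k] = max over allowed piece i of (p[i] + r[k−i]).
r[1] = 2
r[2] = 4  (first piece 1, then r[1]=2)
r[3] = 11
r[4] = 17
r[5] = 19  (first piece 1, then r[4]=17)
r[6] = 25
r[7] = 30
r[8] = 34  (first piece 4, then r[4]=17)
r[9] = 36  (first piece 1, then r[8]=34)
r[10] = 42  (first piece 4, then r[6]=25)
One optimal cutting: 6 + 4 → €25 + €17 = €42.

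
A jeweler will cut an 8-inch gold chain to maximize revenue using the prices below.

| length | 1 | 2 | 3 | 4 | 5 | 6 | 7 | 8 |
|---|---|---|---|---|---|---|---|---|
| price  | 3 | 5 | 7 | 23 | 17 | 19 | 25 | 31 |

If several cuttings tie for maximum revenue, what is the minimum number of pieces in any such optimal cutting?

Build r[k] bottom-up: r[k] = max over allowed piece i of (p[i] + r[k−i]).
r[1] = 3
r[2] = max(3+3, 5+0) = 6
r[3] = max(3+6, 5+3, 7+0) = 9
r[4] = max(3+9, 5+6, 7+3, 23+0) = 23
r[5] = max(3+23, 5+9, 7+6, 23+3, 17+0) = 26
r[6] = max(3+26, 5+23, 7+9, 23+6, 17+3, 19+0) = 29
r[7] = max(3+29, 5+26, 7+23, …, 19+3, 25+0) = 32
r[8] = max(3+32, 5+29, 7+26, …, 25+3, 31+0) = 46
Maximum revenue is $46.
Now minimize piece count subject to staying optimal: for each k, pieces[k] = 1 + min over i with p[i]+r[k−i]=r[k] of pieces[k−i].
pieces[5] = 2
pieces[6] = 3
pieces[7] = 4
pieces[8] = 2

2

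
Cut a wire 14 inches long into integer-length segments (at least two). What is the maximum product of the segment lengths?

162

Define m[k] = max over 1≤i<k of i · max(k−i, m[k−i]); the inner max lets the remainder stay uncut if that's better.
m[2] = 1*max(1,0) = 1*1 = 1
m[3] = max(1*2, 2*1) = 2
m[4] = max(1*3, 2*2, 3*1) = 4
m[5] = max(1*4, 2*3, 3*2, 4*1) = 6
m[6] = max(1*6, 2*4, 3*3, 4*2, 5*1) = 9
m[7] = max(1*9, 2*6, 3*4, 4*3, 5*2, 6*1) = 12
m[8] = max(1*12, 2*9, 3*6, …, 6*2, 7*1) = 18
m[9] = max(1*18, 2*12, 3*9, …, 7*2, 8*1) = 27
m[10] = max(1*27, 2*18, 3*12, …, 8*2, 9*1) = 36
m[11] = max(1*36, 2*27, 3*18, …, 9*2, 10*1) = 54
m[12] = max(1*54, 2*36, 3*27, …, 10*2, 11*1) = 81
m[13] = max(1*81, 2*54, 3*36, …, 11*2, 12*1) = 108
m[14] = max(1*108, 2*81, 3*54, …, 12*2, 13*1) = 162
One optimal split: 3 + 3 + 3 + 3 + 2; product 3*3*3*3*2 = 162.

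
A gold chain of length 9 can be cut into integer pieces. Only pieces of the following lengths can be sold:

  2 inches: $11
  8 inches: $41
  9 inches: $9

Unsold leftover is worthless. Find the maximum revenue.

Let r[k] be the best obtainable value from length k. For each k, try every first piece i and keep the best of price[i] + r[k−i].
r[1] = 0
r[2] = 11
r[3] = 11
r[4] = 22  (first piece 2, then r[2]=11)
r[5] = 22
r[6] = 33  (first piece 2, then r[4]=22)
r[7] = 33
r[8] = 44  (first piece 2, then r[6]=33)
r[9] = 44
One optimal cutting: pieces 2 + 2 + 2 + 2 with 1 inch of scrap → $44.

44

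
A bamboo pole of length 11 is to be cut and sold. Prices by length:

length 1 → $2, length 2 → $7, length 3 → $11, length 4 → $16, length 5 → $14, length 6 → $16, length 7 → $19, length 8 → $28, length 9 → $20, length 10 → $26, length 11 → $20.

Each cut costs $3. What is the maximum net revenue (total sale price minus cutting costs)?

Let v[k] be the best obtainable value from length k. For each k, try every first piece i and keep the best of price[i] + v[k−i] minus the 3 cut fee when i<k.
v[1] = 2
v[2] = max(2+2-3, 7+0) = 7
v[3] = max(2+7-3, 7+2-3, 11+0) = 11
v[4] = max(2+11-3, 7+7-3, 11+2-3, 16+0) = 16
v[5] = max(2+16-3, 7+11-3, 11+7-3, 16+2-3, 14+0) = 15
v[6] = max(2+15-3, 7+16-3, 11+11-3, 16+7-3, 14+2-3, 16+0) = 20
v[7] = max(2+20-3, 7+15-3, 11+16-3, …, 16+2-3, 19+0) = 24
v[8] = max(2+24-3, 7+20-3, 11+15-3, …, 19+2-3, 28+0) = 29
v[9] = max(2+29-3, 7+24-3, 11+20-3, …, 28+2-3, 20+0) = 28
v[10] = max(2+28-3, 7+29-3, 11+24-3, …, 20+2-3, 26+0) = 33
v[11] = max(2+33-3, 7+28-3, 11+29-3, …, 26+2-3, 20+0) = 37
One optimal plan: pieces 4 + 4 + 3 (2 cuts) → $43 − $6 = $37.

37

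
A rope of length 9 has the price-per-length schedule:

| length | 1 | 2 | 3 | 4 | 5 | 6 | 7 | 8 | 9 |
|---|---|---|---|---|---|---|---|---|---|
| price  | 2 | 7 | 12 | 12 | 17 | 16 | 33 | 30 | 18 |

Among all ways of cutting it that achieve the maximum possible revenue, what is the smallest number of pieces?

2

Consider every possible first cut. r[k] is the best of p[i]+r[k−i] over all sellable i≤k.
r[1] = 2
r[2] = max(2+2, 7+0) = 7
r[3] = max(2+7, 7+2, 12+0) = 12
r[4] = max(2+12, 7+7, 12+2, 12+0) = 14
r[5] = max(2+14, 7+12, 12+7, 12+2, 17+0) = 19
r[6] = max(2+19, 7+14, 12+12, 12+7, 17+2, 16+0) = 24
r[7] = max(2+24, 7+19, 12+14, …, 16+2, 33+0) = 33
r[8] = max(2+33, 7+24, 12+19, …, 33+2, 30+0) = 35
r[9] = max(2+35, 7+33, 12+24, …, 30+2, 18+0) = 40
Maximum revenue is €40.
Now minimize piece count subject to staying optimal: for each k, pieces[k] = 1 + min over i with p[i]+r[k−i]=r[k] of pieces[k−i].
pieces[6] = 2
pieces[7] = 1
pieces[8] = 2
pieces[9] = 2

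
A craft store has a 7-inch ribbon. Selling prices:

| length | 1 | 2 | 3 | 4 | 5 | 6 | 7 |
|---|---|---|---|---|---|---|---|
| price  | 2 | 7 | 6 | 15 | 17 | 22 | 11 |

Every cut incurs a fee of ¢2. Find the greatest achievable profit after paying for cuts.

Let net[k] be the best obtainable value from length k. For each k, try every first piece i and keep the best of price[i] + net[k−i] minus the 2 cut fee when i<k.
net[1] = 2
net[2] = max(2+2-2, 7+0) = 7
net[3] = max(2+7-2, 7+2-2, 6+0) = 7
net[4] = max(2+7-2, 7+7-2, 6+2-2, 15+0) = 15
net[5] = max(2+15-2, 7+7-2, 6+7-2, 15+2-2, 17+0) = 17
net[6] = max(2+17-2, 7+15-2, 6+7-2, 15+7-2, 17+2-2, 22+0) = 22
net[7] = max(2+22-2, 7+17-2, 6+15-2, …, 22+2-2, 11+0) = 22
One optimal plan: pieces 6 + 1 (1 cut) → ¢24 − ¢2 = ¢22.

22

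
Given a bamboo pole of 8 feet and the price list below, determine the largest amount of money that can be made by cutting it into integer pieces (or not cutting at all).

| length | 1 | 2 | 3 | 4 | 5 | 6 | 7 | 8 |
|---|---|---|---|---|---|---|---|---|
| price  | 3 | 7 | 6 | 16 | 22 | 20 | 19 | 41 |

Build best[k] bottom-up: best[k] = max over allowed piece i of (p[i] + best[k−i]).
best[1] = 3
best[2] = max(3+3, 7+0) = 7
best[3] = max(3+7, 7+3, 6+0) = 10
best[4] = max(3+10, 7+7, 6+3, 16+0) = 16
best[5] = max(3+16, 7+10, 6+7, 16+3, 22+0) = 22
best[6] = max(3+22, 7+16, 6+10, 16+7, 22+3, 20+0) = 25
best[7] = max(3+25, 7+22, 6+16, …, 20+3, 19+0) = 29
best[8] = max(3+29, 7+25, 6+22, …, 19+3, 41+0) = 41
Best is to sell the whole 8-foot piece uncut for $41.

41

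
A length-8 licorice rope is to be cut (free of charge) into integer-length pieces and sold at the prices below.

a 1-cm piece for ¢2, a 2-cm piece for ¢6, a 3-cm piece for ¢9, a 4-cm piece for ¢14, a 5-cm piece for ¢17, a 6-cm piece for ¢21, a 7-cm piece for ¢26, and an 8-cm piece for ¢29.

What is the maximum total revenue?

Let v[k] be the best obtainable value from length k. For each k, try every first piece i and keep the best of price[i] + v[k−i].
v[1] = 2
v[2] = 6
v[3] = 9
v[4] = 14
v[5] = 17
v[6] = 21
v[7] = 26
v[8] = 29
Best is to sell the whole 8-cm piece uncut for ¢29.

29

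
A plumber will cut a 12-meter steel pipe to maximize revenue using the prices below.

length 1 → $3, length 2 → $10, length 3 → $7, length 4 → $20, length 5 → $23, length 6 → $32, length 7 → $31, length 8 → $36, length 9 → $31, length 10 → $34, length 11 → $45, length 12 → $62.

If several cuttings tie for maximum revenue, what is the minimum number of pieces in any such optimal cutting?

Consider every possible first cut. r[k] is the best of p[i]+r[k−i] over all sellable i≤k.
r[1] = 3
r[2] = max(3+3, 10+0) = 10
r[3] = max(3+10, 10+3, 7+0) = 13
r[4] = max(3+13, 10+10, 7+3, 20+0) = 20
r[5] = max(3+20, 10+13, 7+10, 20+3, 23+0) = 23
r[6] = max(3+23, 10+20, 7+13, 20+10, 23+3, 32+0) = 32
r[7] = max(3+32, 10+23, 7+20, …, 32+3, 31+0) = 35
r[8] = max(3+35, 10+32, 7+23, …, 31+3, 36+0) = 42
r[9] = max(3+42, 10+35, 7+32, …, 36+3, 31+0) = 45
r[10] = max(3+45, 10+42, 7+35, …, 31+3, 34+0) = 52
r[11] = max(3+52, 10+45, 7+42, …, 34+3, 45+0) = 55
r[12] = max(3+55, 10+52, 7+45, …, 45+3, 62+0) = 64
Maximum revenue is $64.
Now minimize piece count subject to staying optimal: for each k, pieces[k] = 1 + min over i with p[i]+r[k−i]=r[k] of pieces[k−i].
pieces[9] = 3
pieces[10] = 2
pieces[11] = 2
pieces[12] = 2

2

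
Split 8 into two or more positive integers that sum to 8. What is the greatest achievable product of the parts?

Define f[k] = max over 1≤i<k of i · max(k−i, f[k−i]); the inner max lets the remainder stay uncut if that's better.
f[2] = 1·max(1,0) = 1·1 = 1
f[3] = 1·max(2,1) = 1·2 = 2
f[4] = 2·max(2,1) = 2·2 = 4
f[5] = 2·max(3,2) = 2·3 = 6
f[6] = 3·max(3,2) = 3·3 = 9
f[7] = 2·max(5,6) = 2·6 = 12
f[8] = 2·max(6,9) = 2·9 = 18
One optimal split: 3 + 3 + 2; product 3·3·2 = 18.

18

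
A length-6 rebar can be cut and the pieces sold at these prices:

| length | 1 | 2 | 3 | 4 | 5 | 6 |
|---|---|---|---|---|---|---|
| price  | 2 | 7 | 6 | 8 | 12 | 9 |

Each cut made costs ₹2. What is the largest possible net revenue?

17

Build net[k] bottom-up: net[k] = max over allowed piece i of (p[i] + net[k−i]) − 2 per cut.
net[1] = 2
net[2] = 7
net[3] = 7  (first piece 1, then net[2]=7)
net[4] = 12  (first piece 2, then net[2]=7)
net[5] = 12  (first piece 1, then net[4]=12)
net[6] = 17  (first piece 2, then net[4]=12)
One optimal plan: pieces 2 + 2 + 2 (2 cuts) → ₹21 − ₹4 = ₹17.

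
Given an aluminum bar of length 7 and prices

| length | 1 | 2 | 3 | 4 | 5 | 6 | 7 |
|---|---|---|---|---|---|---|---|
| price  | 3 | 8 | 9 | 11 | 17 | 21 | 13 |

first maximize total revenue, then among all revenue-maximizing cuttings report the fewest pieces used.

Consider every possible first cut. r[k] is the best of p[i]+r[k−i] over all sellable i≤k.
r[1] = 3
r[2] = 8
r[3] = 11  (first piece 1, then r[2]=8)
r[4] = 16  (first piece 2, then r[2]=8)
r[5] = 19  (first piece 1, then r[4]=16)
r[6] = 24  (first piece 2, then r[4]=16)
r[7] = 27  (first piece 1, then r[6]=24)
Maximum revenue is $27.
Now minimize piece count subject to staying optimal: for each k, pieces[k] = 1 + min over i with p[i]+r[k−i]=r[k] of pieces[k−i].
pieces[4] = 2
pieces[5] = 3
pieces[6] = 3
pieces[7] = 4

4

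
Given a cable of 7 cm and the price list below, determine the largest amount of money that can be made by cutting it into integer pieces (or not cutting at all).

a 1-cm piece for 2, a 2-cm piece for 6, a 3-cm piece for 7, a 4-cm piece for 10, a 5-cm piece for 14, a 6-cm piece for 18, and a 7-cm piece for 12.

Let r[k] be the best obtainable value from length k. For each k, try every first piece i and keep the best of price[i] + r[k−i].
r[1] = 2
r[2] = max(2+2, 6+0) = 6
r[3] = max(2+6, 6+2, 7+0) = 8
r[4] = max(2+8, 6+6, 7+2, 10+0) = 12
r[5] = max(2+12, 6+8, 7+6, 10+2, 14+0) = 14
r[6] = max(2+14, 6+12, 7+8, 10+6, 14+2, 18+0) = 18
r[7] = max(2+18, 6+14, 7+12, …, 18+2, 12+0) = 20
One optimal cutting: 2 + 2 + 2 + 1 → 6 + 6 + 6 + 2 = 20.

20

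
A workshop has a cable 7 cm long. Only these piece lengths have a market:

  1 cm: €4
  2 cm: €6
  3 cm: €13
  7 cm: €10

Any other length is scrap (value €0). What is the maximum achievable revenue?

30

Build r[k] bottom-up: r[k] = max over allowed piece i of (p[i] + r[k−i]).
r[1] = 4
r[2] = 8  (first piece 1, then r[1]=4)
r[3] = 13
r[4] = 17  (first piece 1, then r[3]=13)
r[5] = 21  (first piece 1, then r[4]=17)
r[6] = 26  (first piece 3, then r[3]=13)
r[7] = 30  (first piece 1, then r[6]=26)
One optimal cutting: 3 + 3 + 1 → €30.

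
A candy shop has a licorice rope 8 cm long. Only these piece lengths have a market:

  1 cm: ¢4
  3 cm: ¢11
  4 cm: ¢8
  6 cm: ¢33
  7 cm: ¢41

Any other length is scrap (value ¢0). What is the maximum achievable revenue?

45

Build f[k] bottom-up: f[k] = max over allowed piece i of (p[i] + f[k−i]).
f[1] = 4
f[2] = 8  (first piece 1, then f[1]=4)
f[3] = 12  (first piece 1, then f[2]=8)
f[4] = 16  (first piece 1, then f[3]=12)
f[5] = 20  (first piece 1, then f[4]=16)
f[6] = 33
f[7] = 41
f[8] = 45  (first piece 1, then f[7]=41)
One optimal cutting: 7 + 1 → ¢45.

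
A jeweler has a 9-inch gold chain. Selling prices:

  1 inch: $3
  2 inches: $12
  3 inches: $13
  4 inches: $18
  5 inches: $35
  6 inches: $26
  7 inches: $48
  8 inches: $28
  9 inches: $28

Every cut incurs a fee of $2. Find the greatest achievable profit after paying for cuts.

58

Build r[k] bottom-up: r[k] = max over allowed piece i of (p[i] + r[k−i]) − 2 per cut.
r[1] = 3
r[2] = max(3+3-2, 12+0) = 12
r[3] = max(3+12-2, 12+3-2, 13+0) = 13
r[4] = max(3+13-2, 12+12-2, 13+3-2, 18+0) = 22
r[5] = max(3+22-2, 12+13-2, 13+12-2, 18+3-2, 35+0) = 35
r[6] = max(3+35-2, 12+22-2, 13+13-2, 18+12-2, 35+3-2, 26+0) = 36
r[7] = max(3+36-2, 12+35-2, 13+22-2, …, 26+3-2, 48+0) = 48
r[8] = max(3+48-2, 12+36-2, 13+35-2, …, 48+3-2, 28+0) = 49
r[9] = max(3+49-2, 12+48-2, 13+36-2, …, 28+3-2, 28+0) = 58
One optimal plan: pieces 7 + 2 (1 cut) → $60 − $2 = $58.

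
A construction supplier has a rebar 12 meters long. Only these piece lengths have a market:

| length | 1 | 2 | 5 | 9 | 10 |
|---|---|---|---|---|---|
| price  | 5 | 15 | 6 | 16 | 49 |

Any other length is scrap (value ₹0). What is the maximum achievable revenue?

Consider every possible first cut. f[k] is the best of p[i]+f[k−i] over all sellable i≤k.
f[1] = 5
f[2] = max(5+5, 15+0) = 15
f[3] = max(5+15, 15+5) = 20
f[4] = max(5+20, 15+15) = 30
f[5] = max(5+30, 15+20, 6+0) = 35
f[6] = max(5+35, 15+30, 6+5) = 45
f[7] = max(5+45, 15+35, 6+15) = 50
f[8] = max(5+50, 15+45, 6+20) = 60
f[9] = max(5+60, 15+50, 6+30, 16+0) = 65
f[10] = max(5+65, 15+60, 6+35, 16+5, 49+0) = 75
f[11] = max(5+75, 15+65, 6+45, 16+15, 49+5) = 80
f[12] = max(5+80, 15+75, 6+50, 16+20, 49+15) = 90
One optimal cutting: 2 + 2 + 2 + 2 + 2 + 2 → ₹90.

90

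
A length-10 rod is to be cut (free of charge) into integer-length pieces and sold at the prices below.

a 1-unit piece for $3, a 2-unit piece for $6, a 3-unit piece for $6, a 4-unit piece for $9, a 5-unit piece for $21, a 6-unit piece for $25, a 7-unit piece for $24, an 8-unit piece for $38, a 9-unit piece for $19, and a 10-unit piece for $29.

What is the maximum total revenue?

44

Build r[k] bottom-up: r[k] = max over allowed piece i of (p[i] + r[k−i]).
r[1] = 3
r[2] = max(3+3, 6+0) = 6
r[3] = max(3+6, 6+3, 6+0) = 9
r[4] = max(3+9, 6+6, 6+3, 9+0) = 12
r[5] = max(3+12, 6+9, 6+6, 9+3, 21+0) = 21
r[6] = max(3+21, 6+12, 6+9, 9+6, 21+3, 25+0) = 25
r[7] = max(3+25, 6+21, 6+12, …, 25+3, 24+0) = 28
r[8] = max(3+28, 6+25, 6+21, …, 24+3, 38+0) = 38
r[9] = max(3+38, 6+28, 6+25, …, 38+3, 19+0) = 41
r[10] = max(3+41, 6+38, 6+28, …, 19+3, 29+0) = 44
One optimal cutting: 8 + 1 + 1 → $38 + $3 + $3 = $44.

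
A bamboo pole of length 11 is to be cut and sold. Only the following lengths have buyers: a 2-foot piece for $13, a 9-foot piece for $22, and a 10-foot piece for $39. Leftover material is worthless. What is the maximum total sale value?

65

Consider every possible first cut. best[k] is the best of p[i]+best[k−i] over all sellable i≤k.
best[1] = 0
best[2] = 13
best[3] = 13
best[4] = 26  (first piece 2, then best[2]=13)
best[5] = 26
best[6] = 39  (first piece 2, then best[4]=26)
best[7] = 39
best[8] = 52  (first piece 2, then best[6]=39)
best[9] = 52
best[10] = 65  (first piece 2, then best[8]=52)
best[11] = 65
One optimal cutting: pieces 2 + 2 + 2 + 2 + 2 with 1 foot of scrap → $65.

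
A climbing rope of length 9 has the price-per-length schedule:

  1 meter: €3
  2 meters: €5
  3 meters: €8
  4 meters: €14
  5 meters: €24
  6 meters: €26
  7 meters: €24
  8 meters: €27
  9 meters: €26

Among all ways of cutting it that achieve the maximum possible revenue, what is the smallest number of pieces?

Let r[k] be the best obtainable value from length k. For each k, try every first piece i and keep the best of price[i] + r[k−i].
r[1] = 3
r[2] = 6  (first piece 1, then r[1]=3)
r[3] = 9  (first piece 1, then r[2]=6)
r[4] = 14
r[5] = 24
r[6] = 27  (first piece 1, then r[5]=24)
r[7] = 30  (first piece 1, then r[6]=27)
r[8] = 33  (first piece 1, then r[7]=30)
r[9] = 38  (first piece 4, then r[5]=24)
Maximum revenue is €38.
Now minimize piece count subject to staying optimal: for each k, pieces[k] = 1 + min over i with p[i]+r[k−i]=r[k] of pieces[k−i].
pieces[6] = 2
pieces[7] = 3
pieces[8] = 4
pieces[9] = 2

2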